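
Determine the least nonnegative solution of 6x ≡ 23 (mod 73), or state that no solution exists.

16

gcd(73, 6) = 1  (73 = 12*6 + 1, 6 = 6*1).
1 divides 23, so solutions exist.
Back-substituting, 6*(-12) + 73*(1) = 1.
So 6*(-12) ≡ 1 (mod 73); multiply by 23: x ≡ -276 (mod 73).
Smallest nonnegative: x = -276 mod 73 = 16.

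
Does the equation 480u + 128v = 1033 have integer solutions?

gcd(480, 128) = 32  (480 = 3×128 + 96, 128 = 1×96 + 32, 96 = 3×32).
32 does not divide 1033 (remainder 9), so no integer solutions.

no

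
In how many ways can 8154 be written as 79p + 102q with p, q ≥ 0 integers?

gcd(102, 79):
  102 = 1·79 + 23
  79 = 3·23 + 10
  23 = 2·10 + 3
  10 = 3·3 + 1
  3 = 3·1
so gcd(102, 79) = 1.
Back-substitute for Bézout coefficients:
  1 = 10 - 3·3
  ... = 79·(31) + 102·(-24)
Scale by 8154: one solution is (252774, -195696). Reduce p mod 102: (18, 66).
General: p = 18 + 102t, q = 66 - 79t.
p ≥ 0 ⇒ t ≥ 0; q ≥ 0 ⇒ t ≤ 0. So t ∈ [0, 0]: 1 solution.

1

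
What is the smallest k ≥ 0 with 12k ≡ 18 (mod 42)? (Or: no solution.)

gcd(42, 12) = 6.
6 divides 18, so solutions exist.
By Bézout, 12·(-3) + 42·(1) = 6.
So 12·(-3) ≡ 6 (mod 42); multiply by 3: k ≡ -9 (mod 7).
Smallest nonnegative: k = -9 mod 7 = 5.

5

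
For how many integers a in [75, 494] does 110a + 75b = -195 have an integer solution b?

gcd(110, 75) = 5.
By Bézout, 110·(-2) + 75·(3) = 5.
Particular solution: (3, -7).
General solution: a = 3 + 15t, b = -7 - 22t for integer t.
75 ≤ 3 + 15t ≤ 494 gives t ∈ [5, 32], which is 28 values.

28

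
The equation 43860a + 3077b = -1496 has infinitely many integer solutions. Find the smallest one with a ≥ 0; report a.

124

gcd(43860, 3077) = 17  (43860 = 14×3077 + 782, 3077 = 3×782 + 731, 782 = 1×731 + 51, 731 = 14×51 + 17, 51 = 3×17).
17 divides -1496, so solutions exist.
Back-substituting, 43860×(-59) + 3077×(841) = 17.
Scale by -1496/17 = -88: (a₀, b₀) = (5192, -74008).
General solution: a = 5192 + 181t, b = -74008 - 2580t for integer t.
a ≥ 0: smallest is 5192 mod 181 = 124 (at t = -28), with b = -1768.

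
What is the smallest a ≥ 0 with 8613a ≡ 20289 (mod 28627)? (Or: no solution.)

gcd(28627, 8613) = 1  (28627 = 3·8613 + 2788, 8613 = 3·2788 + 249, 2788 = 11·249 + 49, 249 = 5·49 + 4, 49 = 12·4 + 1, 4 = 4·1).
1 divides 20289, so solutions exist.
Back-substituting, 8613·(-7013) + 28627·(2110) = 1.
So 8613·(-7013) ≡ 1 (mod 28627); multiply by 20289: a ≡ -142286757 (mod 28627).
Smallest nonnegative: a = -142286757 mod 28627 = 18060.

18060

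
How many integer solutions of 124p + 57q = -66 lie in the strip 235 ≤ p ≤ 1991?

31

gcd(124, 57) = 1  (124 = 2×57 + 10, 57 = 5×10 + 7, 10 = 1×7 + 3, 7 = 2×3 + 1, 3 = 3×1).
Back-substituting, 124×(-17) + 57×(37) = 1.
Scale by -66: particular solution (1122, -2442); reduce p mod 57: (39, -86).
General solution: p = 39 + 57t, q = -86 - 124t for integer t.
235 ≤ 39 + 57t ≤ 1991 gives t ∈ [4, 34], which is 31 values.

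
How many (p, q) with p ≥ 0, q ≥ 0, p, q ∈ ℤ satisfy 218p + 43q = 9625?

1

gcd(218, 43) = 1  (218 = 5·43 + 3, 43 = 14·3 + 1, 3 = 3·1).
Back-substituting, 218·(-14) + 43·(71) = 1.
Scale by 9625: one solution is (-134750, 683375). Reduce p mod 43: (12, 163).
General: p = 12 + 43t, q = 163 - 218t.
p ≥ 0 ⇒ t ≥ 0; q ≥ 0 ⇒ t ≤ 0. So t ∈ [0, 0]: 1 solution.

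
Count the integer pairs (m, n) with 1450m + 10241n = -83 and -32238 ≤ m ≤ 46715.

gcd(10241, 1450) = 1.
By Bézout, 1450·(1688) + 10241·(-239) = 1.
Particular solution: (3270, -463).
General solution: m = 3270 + 10241t, n = -463 - 1450t for integer t.
-32238 ≤ 3270 + 10241t ≤ 46715 gives t ∈ [-3, 4], which is 8 values.

8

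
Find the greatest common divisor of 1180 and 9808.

4

gcd(9808, 1180) = 4  (9808 = 8·1180 + 368, 1180 = 3·368 + 76, 368 = 4·76 + 64, 76 = 1·64 + 12, 64 = 5·12 + 4, 12 = 3·4).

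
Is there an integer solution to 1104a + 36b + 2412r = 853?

gcd(1104, 36) = 12.
gcd(12, 2412) = 12.
12 does not divide 853 (remainder 1), so no integer solutions.

no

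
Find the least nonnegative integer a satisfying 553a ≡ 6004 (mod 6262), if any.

1800

gcd(6262, 553) = 1  (6262 = 11·553 + 179, 553 = 3·179 + 16, 179 = 11·16 + 3, 16 = 5·3 + 1, 3 = 3·1).
1 divides 6004, so solutions exist.
Back-substituting, 553·(1959) + 6262·(-173) = 1.
So 553·(1959) ≡ 1 (mod 6262); multiply by 6004: a ≡ 11761836 (mod 6262).
Smallest nonnegative: a = 11761836 mod 6262 = 1800.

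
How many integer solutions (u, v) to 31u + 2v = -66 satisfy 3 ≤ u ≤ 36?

17

gcd(31, 2):
  31 = 15·2 + 1
  2 = 2·1
so gcd(31, 2) = 1.
Back-substitute for Bézout coefficients:
  1 = 31 - 15·2
  ... = 31·(1) + 2·(-15)
Scale by -66: particular solution (-66, 990); reduce u mod 2: (0, -33).
General solution: u = 0 + 2t, v = -33 - 31t for integer t.
3 ≤ 0 + 2t ≤ 36 gives t ∈ [2, 18], which is 17 values.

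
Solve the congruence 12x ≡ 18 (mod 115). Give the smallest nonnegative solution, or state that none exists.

gcd(115, 12):
  115 = 9×12 + 7
  12 = 1×7 + 5
  7 = 1×5 + 2
  5 = 2×2 + 1
  2 = 2×1
so gcd(115, 12) = 1.
1 divides 18, so solutions exist.
Back-substitute for Bézout coefficients:
  1 = 5 - 2×2
  ... = 12×(48) + 115×(-5)
So 12×(48) ≡ 1 (mod 115); multiply by 18: x ≡ 864 (mod 115).
Smallest nonnegative: x = 864 mod 115 = 59.

59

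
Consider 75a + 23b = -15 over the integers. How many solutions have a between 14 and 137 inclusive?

5

gcd(75, 23):
  75 = 3·23 + 6
  23 = 3·6 + 5
  6 = 1·5 + 1
  5 = 5·1
so gcd(75, 23) = 1.
Back-substitute for Bézout coefficients:
  1 = 6 - 1·5
  ... = 75·(4) + 23·(-13)
Scale by -15: particular solution (-60, 195); reduce a mod 23: (9, -30).
General solution: a = 9 + 23t, b = -30 - 75t for integer t.
14 ≤ 9 + 23t ≤ 137 gives t ∈ [1, 5], which is 5 values.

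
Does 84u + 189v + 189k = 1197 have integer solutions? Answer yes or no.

gcd(189, 84) = 21  (189 = 2*84 + 21, 84 = 4*21).
gcd(21, 189) = 21.
21 divides 1197, so integer solutions exist.

yes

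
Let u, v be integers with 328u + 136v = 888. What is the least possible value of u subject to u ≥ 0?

11

gcd(328, 136) = 8.
8 divides 888, so solutions exist.
By Bézout, 328×(5) + 136×(-12) = 8.
Scale by 888/8 = 111: (u₀, v₀) = (555, -1332).
General solution: u = 555 + 17t, v = -1332 - 41t for integer t.
u ≥ 0: smallest is 555 mod 17 = 11 (at t = -32), with v = -20.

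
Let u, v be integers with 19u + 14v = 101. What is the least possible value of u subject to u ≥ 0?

gcd(19, 14):
  19 = 1*14 + 5
  14 = 2*5 + 4
  5 = 1*4 + 1
  4 = 4*1
so gcd(19, 14) = 1.
1 divides 101, so solutions exist.
Back-substitute for Bézout coefficients:
  1 = 5 - 1*4
  ... = 19*(3) + 14*(-4)
Scale by 101/1 = 101: (u₀, v₀) = (303, -404).
General solution: u = 303 + 14t, v = -404 - 19t for integer t.
u ≥ 0: smallest is 303 mod 14 = 9 (at t = -21), with v = -5.

9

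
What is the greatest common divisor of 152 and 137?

gcd(152, 137) = 1  (152 = 1×137 + 15, 137 = 9×15 + 2, 15 = 7×2 + 1, 2 = 2×1).

1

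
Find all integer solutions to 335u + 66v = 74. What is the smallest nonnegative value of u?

gcd(335, 66):
  335 = 5×66 + 5
  66 = 13×5 + 1
  5 = 5×1
so gcd(335, 66) = 1.
1 divides 74, so solutions exist.
Back-substitute for Bézout coefficients:
  1 = 66 - 13×5
  ... = 335×(-13) + 66×(66)
Scale by 74/1 = 74: (u₀, v₀) = (-962, 4884).
General solution: u = -962 + 66t, v = 4884 - 335t for integer t.
u ≥ 0: smallest is -962 mod 66 = 28 (at t = 15), with v = -141.

28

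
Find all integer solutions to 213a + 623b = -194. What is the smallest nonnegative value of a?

gcd(623, 213) = 1  (623 = 2*213 + 197, 213 = 1*197 + 16, 197 = 12*16 + 5, 16 = 3*5 + 1, 5 = 5*1).
1 divides -194, so solutions exist.
Back-substituting, 213*(117) + 623*(-40) = 1.
Scale by -194/1 = -194: (a₀, b₀) = (-22698, 7760).
General solution: a = -22698 + 623t, b = 7760 - 213t for integer t.
a ≥ 0: smallest is -22698 mod 623 = 353 (at t = 37), with b = -121.

353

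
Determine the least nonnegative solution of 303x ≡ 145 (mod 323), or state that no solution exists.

235

gcd(323, 303) = 1  (323 = 1·303 + 20, 303 = 15·20 + 3, 20 = 6·3 + 2, 3 = 1·2 + 1, 2 = 2·1).
1 divides 145, so solutions exist.
Back-substituting, 303·(113) + 323·(-106) = 1.
So 303·(113) ≡ 1 (mod 323); multiply by 145: x ≡ 16385 (mod 323).
Smallest nonnegative: x = 16385 mod 323 = 235.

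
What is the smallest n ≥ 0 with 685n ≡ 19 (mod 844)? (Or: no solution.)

467

gcd(844, 685) = 1  (844 = 1·685 + 159, 685 = 4·159 + 49, 159 = 3·49 + 12, 49 = 4·12 + 1, 12 = 12·1).
1 divides 19, so solutions exist.
Back-substituting, 685·(69) + 844·(-56) = 1.
So 685·(69) ≡ 1 (mod 844); multiply by 19: n ≡ 1311 (mod 844).
Smallest nonnegative: n = 1311 mod 844 = 467.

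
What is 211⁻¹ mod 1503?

gcd(1503, 211):
  1503 = 7*211 + 26
  211 = 8*26 + 3
  26 = 8*3 + 2
  3 = 1*2 + 1
  2 = 2*1
so gcd(1503, 211) = 1.
Back-substitute for Bézout coefficients:
  1 = 3 - 1*2
  ... = 211*(520) + 1503*(-73)
So 211*520 ≡ 1 (mod 1503), and 520 mod 1503 = 520.

520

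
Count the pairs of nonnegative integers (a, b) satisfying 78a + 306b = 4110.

gcd(306, 78):
  306 = 3×78 + 72
  78 = 1×72 + 6
  72 = 12×6
so gcd(306, 78) = 6.
Back-substitute for Bézout coefficients:
  6 = 78 - 1×72
  ... = 78×(4) + 306×(-1)
Scale by 685: one solution is (2740, -685). Reduce a mod 51: (37, 4).
General: a = 37 + 51t, b = 4 - 13t.
a ≥ 0 ⇒ t ≥ 0; b ≥ 0 ⇒ t ≤ 0. So t ∈ [0, 0]: 1 solution.

1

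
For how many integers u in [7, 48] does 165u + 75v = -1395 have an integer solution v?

gcd(165, 75) = 15.
By Bézout, 165×(1) + 75×(-2) = 15.
Particular solution: (2, -23).
General solution: u = 2 + 5t, v = -23 - 11t for integer t.
7 ≤ 2 + 5t ≤ 48 gives t ∈ [1, 9], which is 9 values.

9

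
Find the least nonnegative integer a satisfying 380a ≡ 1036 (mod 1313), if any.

gcd(1313, 380) = 1.
1 divides 1036, so solutions exist.
By Bézout, 380*(425) + 1313*(-123) = 1.
So 380*(425) ≡ 1 (mod 1313); multiply by 1036: a ≡ 440300 (mod 1313).
Smallest nonnegative: a = 440300 mod 1313 = 445.

445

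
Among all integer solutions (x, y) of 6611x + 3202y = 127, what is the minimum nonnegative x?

2027

gcd(6611, 3202) = 1.
1 divides 127, so solutions exist.
By Bézout, 6611*(495) + 3202*(-1022) = 1.
Scale by 127/1 = 127: (x₀, y₀) = (62865, -129794).
General solution: x = 62865 + 3202t, y = -129794 - 6611t for integer t.
x ≥ 0: smallest is 62865 mod 3202 = 2027 (at t = -19), with y = -4185.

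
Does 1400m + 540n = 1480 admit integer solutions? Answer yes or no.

yes

gcd(1400, 540) = 20.
20 divides 1480, so integer solutions exist.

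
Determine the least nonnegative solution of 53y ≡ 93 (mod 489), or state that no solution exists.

297

gcd(489, 53) = 1  (489 = 9*53 + 12, 53 = 4*12 + 5, 12 = 2*5 + 2, 5 = 2*2 + 1, 2 = 2*1).
1 divides 93, so solutions exist.
Back-substituting, 53*(203) + 489*(-22) = 1.
So 53*(203) ≡ 1 (mod 489); multiply by 93: y ≡ 18879 (mod 489).
Smallest nonnegative: y = 18879 mod 489 = 297.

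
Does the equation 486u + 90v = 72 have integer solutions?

yes

gcd(486, 90):
  486 = 5×90 + 36
  90 = 2×36 + 18
  36 = 2×18
so gcd(486, 90) = 18.
18 divides 72, so integer solutions exist.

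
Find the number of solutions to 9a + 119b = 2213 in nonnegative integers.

gcd(119, 9) = 1  (119 = 13·9 + 2, 9 = 4·2 + 1, 2 = 2·1).
Back-substituting, 9·(53) + 119·(-4) = 1.
Scale by 2213: one solution is (117289, -8852). Reduce a mod 119: (74, 13).
General: a = 74 + 119t, b = 13 - 9t.
a ≥ 0 ⇒ t ≥ 0; b ≥ 0 ⇒ t ≤ 1. So t ∈ [0, 1]: 2 solutions.

2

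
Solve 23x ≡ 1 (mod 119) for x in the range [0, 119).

gcd(119, 23) = 1.
By Bézout, 23·(-31) + 119·(6) = 1.
So 23·-31 ≡ 1 (mod 119), and -31 mod 119 = 88.

88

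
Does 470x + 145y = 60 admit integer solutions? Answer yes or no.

yes

gcd(470, 145) = 5.
5 divides 60, so integer solutions exist.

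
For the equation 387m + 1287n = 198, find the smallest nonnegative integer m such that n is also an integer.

77

gcd(1287, 387):
  1287 = 3×387 + 126
  387 = 3×126 + 9
  126 = 14×9
so gcd(1287, 387) = 9.
9 divides 198, so solutions exist.
Back-substitute for Bézout coefficients:
  9 = 387 - 3×126
  ... = 387×(10) + 1287×(-3)
Scale by 198/9 = 22: (m₀, n₀) = (220, -66).
General solution: m = 220 + 143t, n = -66 - 43t for integer t.
m ≥ 0: smallest is 220 mod 143 = 77 (at t = -1), with n = -23.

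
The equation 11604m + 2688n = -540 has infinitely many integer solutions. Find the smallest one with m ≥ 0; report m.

gcd(11604, 2688):
  11604 = 4×2688 + 852
  2688 = 3×852 + 132
  852 = 6×132 + 60
  132 = 2×60 + 12
  60 = 5×12
so gcd(11604, 2688) = 12.
12 divides -540, so solutions exist.
Back-substitute for Bézout coefficients:
  12 = 132 - 2×60
  ... = 11604×(-41) + 2688×(177)
Scale by -540/12 = -45: (m₀, n₀) = (1845, -7965).
General solution: m = 1845 + 224t, n = -7965 - 967t for integer t.
m ≥ 0: smallest is 1845 mod 224 = 53 (at t = -8), with n = -229.

53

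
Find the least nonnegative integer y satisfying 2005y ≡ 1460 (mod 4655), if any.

gcd(4655, 2005) = 5.
5 divides 1460, so solutions exist.
By Bézout, 2005*(-332) + 4655*(143) = 5.
So 2005*(-332) ≡ 5 (mod 4655); multiply by 292: y ≡ -96944 (mod 931).
Smallest nonnegative: y = -96944 mod 931 = 811.

811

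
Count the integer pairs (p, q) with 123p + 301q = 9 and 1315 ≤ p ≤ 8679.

25

gcd(301, 123) = 1.
By Bézout, 123·(93) + 301·(-38) = 1.
Particular solution: (235, -96).
General solution: p = 235 + 301t, q = -96 - 123t for integer t.
1315 ≤ 235 + 301t ≤ 8679 gives t ∈ [4, 28], which is 25 values.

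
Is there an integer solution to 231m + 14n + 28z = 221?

no

gcd(231, 14) = 7.
gcd(7, 28) = 7.
7 does not divide 221 (remainder 4), so no integer solutions.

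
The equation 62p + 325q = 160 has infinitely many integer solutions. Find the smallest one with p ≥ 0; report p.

55

gcd(325, 62) = 1.
1 divides 160, so solutions exist.
By Bézout, 62·(-152) + 325·(29) = 1.
Scale by 160/1 = 160: (p₀, q₀) = (-24320, 4640).
General solution: p = -24320 + 325t, q = 4640 - 62t for integer t.
p ≥ 0: smallest is -24320 mod 325 = 55 (at t = 75), with q = -10.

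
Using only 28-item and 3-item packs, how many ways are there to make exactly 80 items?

Need nonnegative integers with 28j + 3k = 80.
gcd(28, 3) = 1, and 28·(1) + 3·(-9) = 1.
So (j₀, k₀) = (80, -720); general j = 80 + 3t, k = -720 - 28t.
j ≥ 0 ⇒ t ≥ -26; k ≥ 0 ⇒ t ≤ -26. That's 1 value of t.

1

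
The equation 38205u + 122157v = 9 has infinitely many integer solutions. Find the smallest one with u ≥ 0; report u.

9378

gcd(122157, 38205) = 9.
9 divides 9, so solutions exist.
By Bézout, 38205·(-4195) + 122157·(1312) = 9.
Scale by 9/9 = 1: (u₀, v₀) = (-4195, 1312).
General solution: u = -4195 + 13573t, v = 1312 - 4245t for integer t.
u ≥ 0: smallest is -4195 mod 13573 = 9378 (at t = 1), with v = -2933.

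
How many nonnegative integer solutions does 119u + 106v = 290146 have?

23

gcd(119, 106):
  119 = 1*106 + 13
  106 = 8*13 + 2
  13 = 6*2 + 1
  2 = 2*1
so gcd(119, 106) = 1.
Back-substitute for Bézout coefficients:
  1 = 13 - 6*2
  ... = 119*(49) + 106*(-55)
Scale by 290146: one solution is (14217154, -15958030). Reduce u mod 106: (10, 2726).
General: u = 10 + 106t, v = 2726 - 119t.
u ≥ 0 ⇒ t ≥ 0; v ≥ 0 ⇒ t ≤ 22. So t ∈ [0, 22]: 23 solutions.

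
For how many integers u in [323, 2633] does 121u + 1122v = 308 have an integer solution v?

gcd(1122, 121) = 11.
By Bézout, 121·(-37) + 1122·(4) = 11.
Particular solution: (86, -9).
General solution: u = 86 + 102t, v = -9 - 11t for integer t.
323 ≤ 86 + 102t ≤ 2633 gives t ∈ [3, 24], which is 22 values.

22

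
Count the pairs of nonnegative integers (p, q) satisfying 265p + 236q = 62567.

1

gcd(265, 236) = 1  (265 = 1·236 + 29, 236 = 8·29 + 4, 29 = 7·4 + 1, 4 = 4·1).
Back-substituting, 265·(57) + 236·(-64) = 1.
Scale by 62567: one solution is (3566319, -4004288). Reduce p mod 236: (123, 127).
General: p = 123 + 236t, q = 127 - 265t.
p ≥ 0 ⇒ t ≥ 0; q ≥ 0 ⇒ t ≤ 0. So t ∈ [0, 0]: 1 solution.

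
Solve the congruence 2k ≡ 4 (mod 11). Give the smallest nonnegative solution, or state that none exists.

gcd(11, 2):
  11 = 5×2 + 1
  2 = 2×1
so gcd(11, 2) = 1.
1 divides 4, so solutions exist.
Back-substitute for Bézout coefficients:
  1 = 11 - 5×2
  ... = 2×(-5) + 11×(1)
So 2×(-5) ≡ 1 (mod 11); multiply by 4: k ≡ -20 (mod 11).
Smallest nonnegative: k = -20 mod 11 = 2.

2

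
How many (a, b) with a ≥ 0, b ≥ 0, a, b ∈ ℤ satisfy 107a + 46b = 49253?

gcd(107, 46) = 1  (107 = 2×46 + 15, 46 = 3×15 + 1, 15 = 15×1).
Back-substituting, 107×(-3) + 46×(7) = 1.
Scale by 49253: one solution is (-147759, 344771). Reduce a mod 46: (39, 980).
General: a = 39 + 46t, b = 980 - 107t.
a ≥ 0 ⇒ t ≥ 0; b ≥ 0 ⇒ t ≤ 9. So t ∈ [0, 9]: 10 solutions.

10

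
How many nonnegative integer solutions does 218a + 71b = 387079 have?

25

gcd(218, 71) = 1  (218 = 3×71 + 5, 71 = 14×5 + 1, 5 = 5×1).
Back-substituting, 218×(-14) + 71×(43) = 1.
Scale by 387079: one solution is (-5419106, 16644397). Reduce a mod 71: (40, 5329).
General: a = 40 + 71t, b = 5329 - 218t.
a ≥ 0 ⇒ t ≥ 0; b ≥ 0 ⇒ t ≤ 24. So t ∈ [0, 24]: 25 solutions.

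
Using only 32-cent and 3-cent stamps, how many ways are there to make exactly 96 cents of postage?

2

Need nonnegative integers with 32j + 3k = 96.
gcd(32, 3) = 1, and 32·(-1) + 3·(11) = 1.
So (j₀, k₀) = (-96, 1056); general j = -96 + 3t, k = 1056 - 32t.
j ≥ 0 ⇒ t ≥ 32; k ≥ 0 ⇒ t ≤ 33. That's 2 values of t.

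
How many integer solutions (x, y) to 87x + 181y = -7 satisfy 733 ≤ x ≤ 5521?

26

gcd(181, 87):
  181 = 2·87 + 7
  87 = 12·7 + 3
  7 = 2·3 + 1
  3 = 3·1
so gcd(181, 87) = 1.
Back-substitute for Bézout coefficients:
  1 = 7 - 2·3
  ... = 87·(-52) + 181·(25)
Scale by -7: particular solution (364, -175); reduce x mod 181: (2, -1).
General solution: x = 2 + 181t, y = -1 - 87t for integer t.
733 ≤ 2 + 181t ≤ 5521 gives t ∈ [5, 30], which is 26 values.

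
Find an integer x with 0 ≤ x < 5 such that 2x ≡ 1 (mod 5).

gcd(5, 2):
  5 = 2·2 + 1
  2 = 2·1
so gcd(5, 2) = 1.
Back-substitute for Bézout coefficients:
  1 = 5 - 2·2
  ... = 2·(-2) + 5·(1)
So 2·-2 ≡ 1 (mod 5), and -2 mod 5 = 3.

3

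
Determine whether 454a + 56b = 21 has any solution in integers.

no

gcd(454, 56):
  454 = 8·56 + 6
  56 = 9·6 + 2
  6 = 3·2
so gcd(454, 56) = 2.
2 does not divide 21 (remainder 1), so no integer solutions.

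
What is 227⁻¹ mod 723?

86

gcd(723, 227):
  723 = 3·227 + 42
  227 = 5·42 + 17
  42 = 2·17 + 8
  17 = 2·8 + 1
  8 = 8·1
so gcd(723, 227) = 1.
Back-substitute for Bézout coefficients:
  1 = 17 - 2·8
  ... = 227·(86) + 723·(-27)
So 227·86 ≡ 1 (mod 723), and 86 mod 723 = 86.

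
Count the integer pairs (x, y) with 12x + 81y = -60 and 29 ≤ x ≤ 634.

22

gcd(81, 12) = 3.
By Bézout, 12×(7) + 81×(-1) = 3.
Particular solution: (22, -4).
General solution: x = 22 + 27t, y = -4 - 4t for integer t.
29 ≤ 22 + 27t ≤ 634 gives t ∈ [1, 22], which is 22 values.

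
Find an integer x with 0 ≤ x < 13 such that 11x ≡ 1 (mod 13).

6

gcd(13, 11):
  13 = 1*11 + 2
  11 = 5*2 + 1
  2 = 2*1
so gcd(13, 11) = 1.
Back-substitute for Bézout coefficients:
  1 = 11 - 5*2
  ... = 11*(6) + 13*(-5)
So 11*6 ≡ 1 (mod 13), and 6 mod 13 = 6.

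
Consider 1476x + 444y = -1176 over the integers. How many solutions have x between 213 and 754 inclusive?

15

gcd(1476, 444) = 12  (1476 = 3*444 + 144, 444 = 3*144 + 12, 144 = 12*12).
Back-substituting, 1476*(-3) + 444*(10) = 12.
Scale by -98: particular solution (294, -980); reduce x mod 37: (35, -119).
General solution: x = 35 + 37t, y = -119 - 123t for integer t.
213 ≤ 35 + 37t ≤ 754 gives t ∈ [5, 19], which is 15 values.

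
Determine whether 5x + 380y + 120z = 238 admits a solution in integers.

no

gcd(380, 5) = 5  (380 = 76*5).
gcd(5, 120) = 5.
5 does not divide 238 (remainder 3), so no integer solutions.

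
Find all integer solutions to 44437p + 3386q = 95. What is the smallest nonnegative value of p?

gcd(44437, 3386):
  44437 = 13·3386 + 419
  3386 = 8·419 + 34
  419 = 12·34 + 11
  34 = 3·11 + 1
  11 = 11·1
so gcd(44437, 3386) = 1.
1 divides 95, so solutions exist.
Back-substitute for Bézout coefficients:
  1 = 34 - 3·11
  ... = 44437·(-299) + 3386·(3924)
Scale by 95/1 = 95: (p₀, q₀) = (-28405, 372780).
General solution: p = -28405 + 3386t, q = 372780 - 44437t for integer t.
p ≥ 0: smallest is -28405 mod 3386 = 2069 (at t = 9), with q = -27153.

2069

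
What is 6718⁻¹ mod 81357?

13285

gcd(81357, 6718) = 1  (81357 = 12*6718 + 741, 6718 = 9*741 + 49, 741 = 15*49 + 6, 49 = 8*6 + 1, 6 = 6*1).
Back-substituting, 6718*(13285) + 81357*(-1097) = 1.
So 6718*13285 ≡ 1 (mod 81357), and 13285 mod 81357 = 13285.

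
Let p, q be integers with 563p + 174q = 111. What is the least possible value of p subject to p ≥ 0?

gcd(563, 174):
  563 = 3×174 + 41
  174 = 4×41 + 10
  41 = 4×10 + 1
  10 = 10×1
so gcd(563, 174) = 1.
1 divides 111, so solutions exist.
Back-substitute for Bézout coefficients:
  1 = 41 - 4×10
  ... = 563×(17) + 174×(-55)
Scale by 111/1 = 111: (p₀, q₀) = (1887, -6105).
General solution: p = 1887 + 174t, q = -6105 - 563t for integer t.
p ≥ 0: smallest is 1887 mod 174 = 147 (at t = -10), with q = -475.

147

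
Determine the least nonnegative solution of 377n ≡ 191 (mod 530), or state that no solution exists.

gcd(530, 377) = 1  (530 = 1·377 + 153, 377 = 2·153 + 71, 153 = 2·71 + 11, 71 = 6·11 + 5, 11 = 2·5 + 1, 5 = 5·1).
1 divides 191, so solutions exist.
Back-substituting, 377·(-97) + 530·(69) = 1.
So 377·(-97) ≡ 1 (mod 530); multiply by 191: n ≡ -18527 (mod 530).
Smallest nonnegative: n = -18527 mod 530 = 23.

23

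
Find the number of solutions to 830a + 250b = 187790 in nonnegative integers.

9

gcd(830, 250) = 10.
By Bézout, 830·(-3) + 250·(10) = 10.
One solution: (13, 708).
General: a = 13 + 25t, b = 708 - 83t.
a ≥ 0 ⇒ t ≥ 0; b ≥ 0 ⇒ t ≤ 8. So t ∈ [0, 8]: 9 solutions.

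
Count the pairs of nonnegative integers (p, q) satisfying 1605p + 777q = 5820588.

gcd(1605, 777) = 3  (1605 = 2*777 + 51, 777 = 15*51 + 12, 51 = 4*12 + 3, 12 = 4*3).
Back-substituting, 1605*(61) + 777*(-126) = 3.
Scale by 1940196: one solution is (118351956, -244464696). Reduce p mod 259: (93, 7299).
General: p = 93 + 259t, q = 7299 - 535t.
p ≥ 0 ⇒ t ≥ 0; q ≥ 0 ⇒ t ≤ 13. So t ∈ [0, 13]: 14 solutions.

14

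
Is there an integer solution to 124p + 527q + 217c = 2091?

gcd(527, 124):
  527 = 4*124 + 31
  124 = 4*31
so gcd(527, 124) = 31.
gcd(31, 217) = 31.
31 does not divide 2091 (remainder 14), so no integer solutions.

no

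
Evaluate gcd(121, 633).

1

gcd(633, 121):
  633 = 5×121 + 28
  121 = 4×28 + 9
  28 = 3×9 + 1
  9 = 9×1
so gcd(633, 121) = 1.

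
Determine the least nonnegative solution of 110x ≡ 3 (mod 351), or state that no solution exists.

150

gcd(351, 110) = 1  (351 = 3·110 + 21, 110 = 5·21 + 5, 21 = 4·5 + 1, 5 = 5·1).
1 divides 3, so solutions exist.
Back-substituting, 110·(-67) + 351·(21) = 1.
So 110·(-67) ≡ 1 (mod 351); multiply by 3: x ≡ -201 (mod 351).
Smallest nonnegative: x = -201 mod 351 = 150.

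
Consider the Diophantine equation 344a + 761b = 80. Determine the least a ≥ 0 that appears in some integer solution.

248

gcd(761, 344):
  761 = 2·344 + 73
  344 = 4·73 + 52
  73 = 1·52 + 21
  52 = 2·21 + 10
  21 = 2·10 + 1
  10 = 10·1
so gcd(761, 344) = 1.
1 divides 80, so solutions exist.
Back-substitute for Bézout coefficients:
  1 = 21 - 2·10
  ... = 344·(-73) + 761·(33)
Scale by 80/1 = 80: (a₀, b₀) = (-5840, 2640).
General solution: a = -5840 + 761t, b = 2640 - 344t for integer t.
a ≥ 0: smallest is -5840 mod 761 = 248 (at t = 8), with b = -112.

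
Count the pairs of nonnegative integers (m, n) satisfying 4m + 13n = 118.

gcd(13, 4) = 1  (13 = 3×4 + 1, 4 = 4×1).
Back-substituting, 4×(-3) + 13×(1) = 1.
Scale by 118: one solution is (-354, 118). Reduce m mod 13: (10, 6).
General: m = 10 + 13t, n = 6 - 4t.
m ≥ 0 ⇒ t ≥ 0; n ≥ 0 ⇒ t ≤ 1. So t ∈ [0, 1]: 2 solutions.

2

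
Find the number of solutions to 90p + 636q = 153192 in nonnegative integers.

16

gcd(636, 90) = 6  (636 = 7*90 + 6, 90 = 15*6).
Back-substituting, 90*(-7) + 636*(1) = 6.
Scale by 25532: one solution is (-178724, 25532). Reduce p mod 106: (98, 227).
General: p = 98 + 106t, q = 227 - 15t.
p ≥ 0 ⇒ t ≥ 0; q ≥ 0 ⇒ t ≤ 15. So t ∈ [0, 15]: 16 solutions.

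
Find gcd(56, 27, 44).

gcd(56, 27) = 1  (56 = 2·27 + 2, 27 = 13·2 + 1, 2 = 2·1).
gcd(1, 44) = 1.

1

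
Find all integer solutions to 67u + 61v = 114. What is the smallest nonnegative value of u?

19

gcd(67, 61) = 1.
1 divides 114, so solutions exist.
By Bézout, 67·(-10) + 61·(11) = 1.
Scale by 114/1 = 114: (u₀, v₀) = (-1140, 1254).
General solution: u = -1140 + 61t, v = 1254 - 67t for integer t.
u ≥ 0: smallest is -1140 mod 61 = 19 (at t = 19), with v = -19.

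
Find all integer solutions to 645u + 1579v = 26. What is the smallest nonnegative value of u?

gcd(1579, 645):
  1579 = 2×645 + 289
  645 = 2×289 + 67
  289 = 4×67 + 21
  67 = 3×21 + 4
  21 = 5×4 + 1
  4 = 4×1
so gcd(1579, 645) = 1.
1 divides 26, so solutions exist.
Back-substitute for Bézout coefficients:
  1 = 21 - 5×4
  ... = 645×(-377) + 1579×(154)
Scale by 26/1 = 26: (u₀, v₀) = (-9802, 4004).
General solution: u = -9802 + 1579t, v = 4004 - 645t for integer t.
u ≥ 0: smallest is -9802 mod 1579 = 1251 (at t = 7), with v = -511.

1251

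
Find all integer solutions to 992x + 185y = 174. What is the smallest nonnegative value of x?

102

gcd(992, 185) = 1  (992 = 5×185 + 67, 185 = 2×67 + 51, 67 = 1×51 + 16, 51 = 3×16 + 3, 16 = 5×3 + 1, 3 = 3×1).
1 divides 174, so solutions exist.
Back-substituting, 992×(58) + 185×(-311) = 1.
Scale by 174/1 = 174: (x₀, y₀) = (10092, -54114).
General solution: x = 10092 + 185t, y = -54114 - 992t for integer t.
x ≥ 0: smallest is 10092 mod 185 = 102 (at t = -54), with y = -546.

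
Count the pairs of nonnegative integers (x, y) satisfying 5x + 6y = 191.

7

gcd(6, 5) = 1  (6 = 1×5 + 1, 5 = 5×1).
Back-substituting, 5×(-1) + 6×(1) = 1.
Scale by 191: one solution is (-191, 191). Reduce x mod 6: (1, 31).
General: x = 1 + 6t, y = 31 - 5t.
x ≥ 0 ⇒ t ≥ 0; y ≥ 0 ⇒ t ≤ 6. So t ∈ [0, 6]: 7 solutions.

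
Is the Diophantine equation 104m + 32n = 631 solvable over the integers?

no

gcd(104, 32) = 8.
8 does not divide 631 (remainder 7), so no integer solutions.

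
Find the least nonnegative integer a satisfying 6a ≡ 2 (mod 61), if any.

41

gcd(61, 6) = 1.
1 divides 2, so solutions exist.
By Bézout, 6·(-10) + 61·(1) = 1.
So 6·(-10) ≡ 1 (mod 61); multiply by 2: a ≡ -20 (mod 61).
Smallest nonnegative: a = -20 mod 61 = 41.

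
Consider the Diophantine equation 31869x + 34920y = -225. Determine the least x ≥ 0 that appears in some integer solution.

435

gcd(34920, 31869) = 9.
9 divides -225, so solutions exist.
By Bézout, 31869×(-1259) + 34920×(1149) = 9.
Scale by -225/9 = -25: (x₀, y₀) = (31475, -28725).
General solution: x = 31475 + 3880t, y = -28725 - 3541t for integer t.
x ≥ 0: smallest is 31475 mod 3880 = 435 (at t = -8), with y = -397.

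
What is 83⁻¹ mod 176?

123

gcd(176, 83) = 1.
By Bézout, 83×(-53) + 176×(25) = 1.
So 83×-53 ≡ 1 (mod 176), and -53 mod 176 = 123.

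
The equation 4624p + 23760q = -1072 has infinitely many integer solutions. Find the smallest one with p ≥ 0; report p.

gcd(23760, 4624):
  23760 = 5·4624 + 640
  4624 = 7·640 + 144
  640 = 4·144 + 64
  144 = 2·64 + 16
  64 = 4·16
so gcd(23760, 4624) = 16.
16 divides -1072, so solutions exist.
Back-substitute for Bézout coefficients:
  16 = 144 - 2·64
  ... = 4624·(334) + 23760·(-65)
Scale by -1072/16 = -67: (p₀, q₀) = (-22378, 4355).
General solution: p = -22378 + 1485t, q = 4355 - 289t for integer t.
p ≥ 0: smallest is -22378 mod 1485 = 1382 (at t = 16), with q = -269.

1382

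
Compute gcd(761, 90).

gcd(761, 90):
  761 = 8×90 + 41
  90 = 2×41 + 8
  41 = 5×8 + 1
  8 = 8×1
so gcd(761, 90) = 1.

1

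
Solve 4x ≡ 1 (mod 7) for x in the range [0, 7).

gcd(7, 4) = 1.
By Bézout, 4×(2) + 7×(-1) = 1.
So 4×2 ≡ 1 (mod 7), and 2 mod 7 = 2.

2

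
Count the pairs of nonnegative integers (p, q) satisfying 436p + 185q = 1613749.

20

gcd(436, 185) = 1  (436 = 2·185 + 66, 185 = 2·66 + 53, 66 = 1·53 + 13, 53 = 4·13 + 1, 13 = 13·1).
Back-substituting, 436·(-14) + 185·(33) = 1.
Scale by 1613749: one solution is (-22592486, 53253717). Reduce p mod 185: (84, 8525).
General: p = 84 + 185t, q = 8525 - 436t.
p ≥ 0 ⇒ t ≥ 0; q ≥ 0 ⇒ t ≤ 19. So t ∈ [0, 19]: 20 solutions.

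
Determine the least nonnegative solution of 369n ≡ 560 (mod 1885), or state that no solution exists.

1815

gcd(1885, 369) = 1.
1 divides 560, so solutions exist.
By Bézout, 369×(424) + 1885×(-83) = 1.
So 369×(424) ≡ 1 (mod 1885); multiply by 560: n ≡ 237440 (mod 1885).
Smallest nonnegative: n = 237440 mod 1885 = 1815.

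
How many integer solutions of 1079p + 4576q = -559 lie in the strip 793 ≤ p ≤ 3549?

gcd(4576, 1079):
  4576 = 4*1079 + 260
  1079 = 4*260 + 39
  260 = 6*39 + 26
  39 = 1*26 + 13
  26 = 2*13
so gcd(4576, 1079) = 13.
Back-substitute for Bézout coefficients:
  13 = 39 - 1*26
  ... = 1079*(123) + 4576*(-29)
Scale by -43: particular solution (-5289, 1247); reduce p mod 352: (343, -81).
General solution: p = 343 + 352t, q = -81 - 83t for integer t.
793 ≤ 343 + 352t ≤ 3549 gives t ∈ [2, 9], which is 8 values.

8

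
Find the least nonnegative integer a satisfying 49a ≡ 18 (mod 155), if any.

gcd(155, 49) = 1.
1 divides 18, so solutions exist.
By Bézout, 49×(19) + 155×(-6) = 1.
So 49×(19) ≡ 1 (mod 155); multiply by 18: a ≡ 342 (mod 155).
Smallest nonnegative: a = 342 mod 155 = 32.

32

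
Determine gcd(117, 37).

1

gcd(117, 37):
  117 = 3·37 + 6
  37 = 6·6 + 1
  6 = 6·1
so gcd(117, 37) = 1.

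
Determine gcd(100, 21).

1

gcd(100, 21):
  100 = 4×21 + 16
  21 = 1×16 + 5
  16 = 3×5 + 1
  5 = 5×1
so gcd(100, 21) = 1.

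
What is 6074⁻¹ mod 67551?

45920

gcd(67551, 6074) = 1.
By Bézout, 6074×(-21631) + 67551×(1945) = 1.
So 6074×-21631 ≡ 1 (mod 67551), and -21631 mod 67551 = 45920.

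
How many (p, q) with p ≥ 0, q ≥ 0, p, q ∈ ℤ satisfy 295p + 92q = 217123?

gcd(295, 92):
  295 = 3*92 + 19
  92 = 4*19 + 16
  19 = 1*16 + 3
  16 = 5*3 + 1
  3 = 3*1
so gcd(295, 92) = 1.
Back-substitute for Bézout coefficients:
  1 = 16 - 5*3
  ... = 295*(-29) + 92*(93)
Scale by 217123: one solution is (-6296567, 20192439). Reduce p mod 92: (5, 2344).
General: p = 5 + 92t, q = 2344 - 295t.
p ≥ 0 ⇒ t ≥ 0; q ≥ 0 ⇒ t ≤ 7. So t ∈ [0, 7]: 8 solutions.

8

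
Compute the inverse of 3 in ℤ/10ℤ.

7

gcd(10, 3) = 1.
By Bézout, 3×(-3) + 10×(1) = 1.
So 3×-3 ≡ 1 (mod 10), and -3 mod 10 = 7.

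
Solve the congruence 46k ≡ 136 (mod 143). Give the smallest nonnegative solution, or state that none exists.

90

gcd(143, 46):
  143 = 3·46 + 5
  46 = 9·5 + 1
  5 = 5·1
so gcd(143, 46) = 1.
1 divides 136, so solutions exist.
Back-substitute for Bézout coefficients:
  1 = 46 - 9·5
  ... = 46·(28) + 143·(-9)
So 46·(28) ≡ 1 (mod 143); multiply by 136: k ≡ 3808 (mod 143).
Smallest nonnegative: k = 3808 mod 143 = 90.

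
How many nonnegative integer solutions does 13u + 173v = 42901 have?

gcd(173, 13) = 1  (173 = 13*13 + 4, 13 = 3*4 + 1, 4 = 4*1).
Back-substituting, 13*(40) + 173*(-3) = 1.
Scale by 42901: one solution is (1716040, -128703). Reduce u mod 173: (53, 244).
General: u = 53 + 173t, v = 244 - 13t.
u ≥ 0 ⇒ t ≥ 0; v ≥ 0 ⇒ t ≤ 18. So t ∈ [0, 18]: 19 solutions.

19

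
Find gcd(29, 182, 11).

gcd(182, 29) = 1.
gcd(1, 11) = 1.

1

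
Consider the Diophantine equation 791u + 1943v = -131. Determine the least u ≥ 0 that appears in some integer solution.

1314

gcd(1943, 791):
  1943 = 2×791 + 361
  791 = 2×361 + 69
  361 = 5×69 + 16
  69 = 4×16 + 5
  16 = 3×5 + 1
  5 = 5×1
so gcd(1943, 791) = 1.
1 divides -131, so solutions exist.
Back-substitute for Bézout coefficients:
  1 = 16 - 3×5
  ... = 791×(-366) + 1943×(149)
Scale by -131/1 = -131: (u₀, v₀) = (47946, -19519).
General solution: u = 47946 + 1943t, v = -19519 - 791t for integer t.
u ≥ 0: smallest is 47946 mod 1943 = 1314 (at t = -24), with v = -535.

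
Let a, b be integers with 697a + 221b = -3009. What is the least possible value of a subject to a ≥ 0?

gcd(697, 221):
  697 = 3·221 + 34
  221 = 6·34 + 17
  34 = 2·17
so gcd(697, 221) = 17.
17 divides -3009, so solutions exist.
Back-substitute for Bézout coefficients:
  17 = 221 - 6·34
  ... = 697·(-6) + 221·(19)
Scale by -3009/17 = -177: (a₀, b₀) = (1062, -3363).
General solution: a = 1062 + 13t, b = -3363 - 41t for integer t.
a ≥ 0: smallest is 1062 mod 13 = 9 (at t = -81), with b = -42.

9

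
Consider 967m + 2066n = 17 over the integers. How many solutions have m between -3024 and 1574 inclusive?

gcd(2066, 967):
  2066 = 2*967 + 132
  967 = 7*132 + 43
  132 = 3*43 + 3
  43 = 14*3 + 1
  3 = 3*1
so gcd(2066, 967) = 1.
Back-substitute for Bézout coefficients:
  1 = 43 - 14*3
  ... = 967*(673) + 2066*(-315)
Scale by 17: particular solution (11441, -5355); reduce m mod 2066: (1111, -520).
General solution: m = 1111 + 2066t, n = -520 - 967t for integer t.
-3024 ≤ 1111 + 2066t ≤ 1574 gives t ∈ [-2, 0], which is 3 values.

3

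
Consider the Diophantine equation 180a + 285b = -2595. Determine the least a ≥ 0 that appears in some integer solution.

gcd(285, 180):
  285 = 1*180 + 105
  180 = 1*105 + 75
  105 = 1*75 + 30
  75 = 2*30 + 15
  30 = 2*15
so gcd(285, 180) = 15.
15 divides -2595, so solutions exist.
Back-substitute for Bézout coefficients:
  15 = 75 - 2*30
  ... = 180*(8) + 285*(-5)
Scale by -2595/15 = -173: (a₀, b₀) = (-1384, 865).
General solution: a = -1384 + 19t, b = 865 - 12t for integer t.
a ≥ 0: smallest is -1384 mod 19 = 3 (at t = 73), with b = -11.

3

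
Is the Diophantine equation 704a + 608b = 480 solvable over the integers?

gcd(704, 608) = 32.
32 divides 480, so integer solutions exist.

yes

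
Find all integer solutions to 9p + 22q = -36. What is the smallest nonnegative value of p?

gcd(22, 9) = 1  (22 = 2·9 + 4, 9 = 2·4 + 1, 4 = 4·1).
1 divides -36, so solutions exist.
Back-substituting, 9·(5) + 22·(-2) = 1.
Scale by -36/1 = -36: (p₀, q₀) = (-180, 72).
General solution: p = -180 + 22t, q = 72 - 9t for integer t.
p ≥ 0: smallest is -180 mod 22 = 18 (at t = 9), with q = -9.

18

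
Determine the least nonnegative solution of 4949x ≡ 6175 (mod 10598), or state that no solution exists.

gcd(10598, 4949) = 7.
7 does not divide 6175, so the congruence has no solution.

no solution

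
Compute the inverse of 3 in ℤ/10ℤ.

gcd(10, 3):
  10 = 3×3 + 1
  3 = 3×1
so gcd(10, 3) = 1.
Back-substitute for Bézout coefficients:
  1 = 10 - 3×3
  ... = 3×(-3) + 10×(1)
So 3×-3 ≡ 1 (mod 10), and -3 mod 10 = 7.

7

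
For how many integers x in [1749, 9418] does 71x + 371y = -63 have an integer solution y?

gcd(371, 71) = 1.
By Bézout, 71*(162) + 371*(-31) = 1.
Particular solution: (182, -35).
General solution: x = 182 + 371t, y = -35 - 71t for integer t.
1749 ≤ 182 + 371t ≤ 9418 gives t ∈ [5, 24], which is 20 values.

20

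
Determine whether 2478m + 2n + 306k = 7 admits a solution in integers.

gcd(2478, 2) = 2  (2478 = 1239*2).
gcd(2, 306) = 2.
2 does not divide 7 (remainder 1), so no integer solutions.

no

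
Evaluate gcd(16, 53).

1

gcd(53, 16):
  53 = 3*16 + 5
  16 = 3*5 + 1
  5 = 5*1
so gcd(53, 16) = 1.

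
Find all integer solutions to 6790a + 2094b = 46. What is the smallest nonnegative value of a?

301

gcd(6790, 2094) = 2  (6790 = 3*2094 + 508, 2094 = 4*508 + 62, 508 = 8*62 + 12, 62 = 5*12 + 2, 12 = 6*2).
2 divides 46, so solutions exist.
Back-substituting, 6790*(-169) + 2094*(548) = 2.
Scale by 46/2 = 23: (a₀, b₀) = (-3887, 12604).
General solution: a = -3887 + 1047t, b = 12604 - 3395t for integer t.
a ≥ 0: smallest is -3887 mod 1047 = 301 (at t = 4), with b = -976.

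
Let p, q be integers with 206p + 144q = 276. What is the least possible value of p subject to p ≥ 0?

gcd(206, 144) = 2.
2 divides 276, so solutions exist.
By Bézout, 206×(7) + 144×(-10) = 2.
Scale by 276/2 = 138: (p₀, q₀) = (966, -1380).
General solution: p = 966 + 72t, q = -1380 - 103t for integer t.
p ≥ 0: smallest is 966 mod 72 = 30 (at t = -13), with q = -41.

30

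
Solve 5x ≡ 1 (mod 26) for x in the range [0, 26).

gcd(26, 5):
  26 = 5·5 + 1
  5 = 5·1
so gcd(26, 5) = 1.
Back-substitute for Bézout coefficients:
  1 = 26 - 5·5
  ... = 5·(-5) + 26·(1)
So 5·-5 ≡ 1 (mod 26), and -5 mod 26 = 21.

21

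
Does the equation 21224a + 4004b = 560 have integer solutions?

gcd(21224, 4004) = 28  (21224 = 5×4004 + 1204, 4004 = 3×1204 + 392, 1204 = 3×392 + 28, 392 = 14×28).
28 divides 560, so integer solutions exist.

yes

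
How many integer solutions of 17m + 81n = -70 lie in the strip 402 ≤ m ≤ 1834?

gcd(81, 17) = 1.
By Bézout, 17·(-19) + 81·(4) = 1.
Particular solution: (34, -8).
General solution: m = 34 + 81t, n = -8 - 17t for integer t.
402 ≤ 34 + 81t ≤ 1834 gives t ∈ [5, 22], which is 18 values.

18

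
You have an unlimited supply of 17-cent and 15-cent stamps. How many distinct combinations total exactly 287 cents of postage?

2

Need nonnegative integers with 17j + 15k = 287.
gcd(17, 15) = 1, and 17·(-7) + 15·(8) = 1.
So (j₀, k₀) = (-2009, 2296); general j = -2009 + 15t, k = 2296 - 17t.
j ≥ 0 ⇒ t ≥ 134; k ≥ 0 ⇒ t ≤ 135. That's 2 values of t.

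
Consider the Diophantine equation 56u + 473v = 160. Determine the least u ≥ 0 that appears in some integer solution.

138

gcd(473, 56):
  473 = 8×56 + 25
  56 = 2×25 + 6
  25 = 4×6 + 1
  6 = 6×1
so gcd(473, 56) = 1.
1 divides 160, so solutions exist.
Back-substitute for Bézout coefficients:
  1 = 25 - 4×6
  ... = 56×(-76) + 473×(9)
Scale by 160/1 = 160: (u₀, v₀) = (-12160, 1440).
General solution: u = -12160 + 473t, v = 1440 - 56t for integer t.
u ≥ 0: smallest is -12160 mod 473 = 138 (at t = 26), with v = -16.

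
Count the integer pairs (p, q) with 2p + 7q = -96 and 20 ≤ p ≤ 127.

16

gcd(7, 2):
  7 = 3×2 + 1
  2 = 2×1
so gcd(7, 2) = 1.
Back-substitute for Bézout coefficients:
  1 = 7 - 3×2
  ... = 2×(-3) + 7×(1)
Scale by -96: particular solution (288, -96); reduce p mod 7: (1, -14).
General solution: p = 1 + 7t, q = -14 - 2t for integer t.
20 ≤ 1 + 7t ≤ 127 gives t ∈ [3, 18], which is 16 values.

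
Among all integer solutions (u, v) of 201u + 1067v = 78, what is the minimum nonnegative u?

510

gcd(1067, 201):
  1067 = 5×201 + 62
  201 = 3×62 + 15
  62 = 4×15 + 2
  15 = 7×2 + 1
  2 = 2×1
so gcd(1067, 201) = 1.
1 divides 78, so solutions exist.
Back-substitute for Bézout coefficients:
  1 = 15 - 7×2
  ... = 201×(499) + 1067×(-94)
Scale by 78/1 = 78: (u₀, v₀) = (38922, -7332).
General solution: u = 38922 + 1067t, v = -7332 - 201t for integer t.
u ≥ 0: smallest is 38922 mod 1067 = 510 (at t = -36), with v = -96.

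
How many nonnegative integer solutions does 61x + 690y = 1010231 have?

gcd(690, 61) = 1.
By Bézout, 61*(181) + 690*(-16) = 1.
One solution: (431, 1426).
General: x = 431 + 690t, y = 1426 - 61t.
x ≥ 0 ⇒ t ≥ 0; y ≥ 0 ⇒ t ≤ 23. So t ∈ [0, 23]: 24 solutions.

24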